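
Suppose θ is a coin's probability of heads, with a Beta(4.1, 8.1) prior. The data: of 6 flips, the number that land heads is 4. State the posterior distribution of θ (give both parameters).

Posterior: Beta(8.1, 10.1)

The binomial likelihood is conjugate to the Beta prior: with 4 successes and 2 failures, the posterior is Beta(4.1+4, 8.1+2) = Beta(8.1, 10.1).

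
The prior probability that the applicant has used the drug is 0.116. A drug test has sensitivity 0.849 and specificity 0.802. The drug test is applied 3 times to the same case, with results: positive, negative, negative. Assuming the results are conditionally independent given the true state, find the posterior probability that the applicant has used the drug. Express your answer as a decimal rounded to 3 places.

With H the event that the applicant has used the drug, the joint likelihood of the observed sequence is P(data|H) = 0.849·0.151·0.151 = 0.019358 and P(data|¬H) = 0.198·0.802·0.802 = 0.12735.
Bayes: P(H|data) = 0.116·0.019358 / (0.116·0.019358 + 0.884·0.12735) = 0.0022455/0.11483 = 0.0196.

Posterior P(H) ≈ 0.020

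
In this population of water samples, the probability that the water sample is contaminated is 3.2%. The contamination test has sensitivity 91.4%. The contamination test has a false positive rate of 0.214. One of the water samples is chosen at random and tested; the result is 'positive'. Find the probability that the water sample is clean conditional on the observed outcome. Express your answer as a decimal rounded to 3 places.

Let H be the event that the water sample is contaminated. P(H) = 0.032, so P(¬H) = 0.968. With E the 'positive' result, P(E|H) = 0.914 and P(E|¬H) = 0.214.
P(E) = 0.914·0.032 + 0.214·0.968 = 0.029248 + 0.20715 = 0.23640.
By Bayes' theorem, P(H|E) = 0.029248 / 0.23640 = 0.124. Hence P(¬H|E) = 1 − 0.124 = 0.876.

P(¬H | E) ≈ 0.876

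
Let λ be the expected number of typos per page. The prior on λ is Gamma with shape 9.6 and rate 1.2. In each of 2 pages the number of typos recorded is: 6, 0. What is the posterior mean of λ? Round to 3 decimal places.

The Poisson likelihood adds the total count to the shape and the number of exposure periods to the rate. Here ∑xᵢ = 6 and n = 2, so shape 9.6→15.6 and rate 1.2→3.2.
Posterior mean = shape/rate = 15.6/3.2 = 4.875.

Posterior mean ≈ 4.875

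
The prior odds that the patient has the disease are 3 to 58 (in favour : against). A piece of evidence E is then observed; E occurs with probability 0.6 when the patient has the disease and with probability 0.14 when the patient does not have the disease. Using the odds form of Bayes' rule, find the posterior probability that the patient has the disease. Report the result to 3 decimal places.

Posterior probability ≈ 0.181

Prior odds = 3/58 = 0.051724.
Likelihood ratio for E = 0.6/0.14 = 4.2857.
Posterior odds = prior odds × LR = 0.22167.
Posterior probability = odds/(1+odds) = 0.22167/1.2217 = 0.181.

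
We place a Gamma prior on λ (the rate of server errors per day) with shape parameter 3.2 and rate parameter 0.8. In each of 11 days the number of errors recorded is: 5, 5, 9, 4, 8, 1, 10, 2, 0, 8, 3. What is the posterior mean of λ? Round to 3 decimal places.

The Poisson likelihood adds the total count to the shape and the number of exposure periods to the rate. Here ∑xᵢ = 55 and n = 11, so shape 3.2→58.2 and rate 0.8→11.8.
E[λ | data] = 58.2/11.8 = 4.932.

Posterior mean ≈ 4.932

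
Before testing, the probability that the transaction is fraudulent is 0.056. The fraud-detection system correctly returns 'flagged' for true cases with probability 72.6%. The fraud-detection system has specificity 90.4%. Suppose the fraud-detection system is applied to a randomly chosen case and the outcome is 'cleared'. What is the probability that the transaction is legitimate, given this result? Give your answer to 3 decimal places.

P(¬H | E) ≈ 0.982

Let H be the event that the transaction is fraudulent. P(H) = 0.056, so P(¬H) = 0.944. With E the 'cleared' result, P(E|H) = 0.274 and P(E|¬H) = 0.904.
P(E) = 0.274·0.056 + 0.904·0.944 = 0.015344 + 0.85338 = 0.86872.
By Bayes' theorem, P(H|E) = 0.015344 / 0.86872 = 0.018. Hence P(¬H|E) = 1 − 0.018 = 0.982.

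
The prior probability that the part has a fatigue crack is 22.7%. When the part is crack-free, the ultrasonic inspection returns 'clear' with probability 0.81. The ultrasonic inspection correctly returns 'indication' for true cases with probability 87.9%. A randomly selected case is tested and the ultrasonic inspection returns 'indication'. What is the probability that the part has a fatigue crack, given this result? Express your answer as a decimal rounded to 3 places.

P(H | E) ≈ 0.576

Write H for 'the part has a fatigue crack'. Prior odds H:¬H = 0.227/0.773 = 0.29366. For the 'indication' outcome, the likelihood ratio is 0.879/0.19 = 4.6263.
Posterior odds = 0.29366 × 4.6263 = 1.3586, so P(H|E) = 1.3586/(1+1.3586) = 0.576.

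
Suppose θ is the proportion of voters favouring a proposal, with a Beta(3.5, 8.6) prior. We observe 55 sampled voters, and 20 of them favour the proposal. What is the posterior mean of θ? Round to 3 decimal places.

Posterior mean ≈ 0.350

The binomial likelihood is conjugate to the Beta prior: with 20 successes and 35 failures, the posterior is Beta(3.5+20, 8.6+35) = Beta(23.5, 43.6).
Posterior mean = α/(α+β) = 23.5/67.1 = 0.350.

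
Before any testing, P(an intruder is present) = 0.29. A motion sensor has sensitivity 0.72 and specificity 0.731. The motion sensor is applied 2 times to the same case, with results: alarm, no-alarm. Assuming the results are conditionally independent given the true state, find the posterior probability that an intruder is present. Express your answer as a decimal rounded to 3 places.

Posterior P(H) ≈ 0.295

Let H be the event that an intruder is present; start with P(H) = 0.29. P('alarm'|H) = 0.72, P('alarm'|¬H) = 0.269.
Update on result 1 ('alarm'): P(H) ← 0.72·0.2900 / (0.72·0.2900 + 0.269·0.7100) = 0.20880/0.39979 = 0.5223.
Update on result 2 ('no-alarm'): P(H) ← 0.28·0.5223 / (0.28·0.5223 + 0.731·0.4777) = 0.14624/0.49545 = 0.2952.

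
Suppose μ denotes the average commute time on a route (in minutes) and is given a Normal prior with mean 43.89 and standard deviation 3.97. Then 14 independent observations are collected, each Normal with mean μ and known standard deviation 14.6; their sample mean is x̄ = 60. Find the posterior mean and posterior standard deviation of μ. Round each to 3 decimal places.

Posterior mean ≈ 52.084; posterior SD ≈ 2.783

Prior precision 1/τ₀² = 1/3.97² = 0.0634482; data precision n/σ² = 14/14.6² = 0.0656784.
Posterior precision = 0.0634482 + 0.0656784 = 0.129127, giving posterior SD = 1/√0.129127 = 2.783.
Posterior mean = (0.0634482·43.89 + 0.0656784·60) / 0.129127 = 52.084.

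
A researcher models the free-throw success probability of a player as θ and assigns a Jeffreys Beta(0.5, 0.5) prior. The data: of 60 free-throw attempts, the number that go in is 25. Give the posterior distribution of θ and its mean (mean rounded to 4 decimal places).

Observing 25 successes and 35 failures updates Beta(0.5, 0.5) by adding the success and failure counts to the two shape parameters: α = 0.5+25 = 25.5, β = 0.5+35 = 35.5.
Posterior mean = α/(α+β) = 25.5/61 = 0.4180.

Posterior: Beta(25.5, 35.5); mean ≈ 0.4180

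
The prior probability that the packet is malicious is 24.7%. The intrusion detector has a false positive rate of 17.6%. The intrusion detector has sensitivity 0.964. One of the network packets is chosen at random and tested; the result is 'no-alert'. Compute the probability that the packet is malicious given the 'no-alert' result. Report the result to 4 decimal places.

Let H be the event that the packet is malicious. P(H) = 0.247, so P(¬H) = 0.753. With E the 'no-alert' result, P(E|H) = 0.036 and P(E|¬H) = 0.824.
P(E) = 0.036·0.247 + 0.824·0.753 = 0.0088920 + 0.62047 = 0.62936.
By Bayes' theorem, P(H|E) = 0.0088920 / 0.62936 = 0.0141.

P(H | E) ≈ 0.0141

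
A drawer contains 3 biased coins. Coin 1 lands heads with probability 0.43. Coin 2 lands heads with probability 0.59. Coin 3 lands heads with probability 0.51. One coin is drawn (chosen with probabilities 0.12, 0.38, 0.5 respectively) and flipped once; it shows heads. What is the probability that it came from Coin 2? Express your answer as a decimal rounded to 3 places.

Posterior probability ≈ 0.422

Tabulate prior·likelihood by source: [1] prior 0.12, lik 0.43, product 0.05160; [2] prior 0.38, lik 0.59, product 0.2242; [3] prior 0.5, lik 0.51, product 0.2550.
Normalizing constant = 0.53080; the posterior for Coin 2 is its product over the sum, 0.2242/0.53080 = 0.422.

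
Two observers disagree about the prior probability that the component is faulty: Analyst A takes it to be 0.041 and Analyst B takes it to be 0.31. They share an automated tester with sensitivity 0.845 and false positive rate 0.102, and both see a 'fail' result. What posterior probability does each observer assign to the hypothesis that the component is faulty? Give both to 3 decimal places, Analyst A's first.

Analyst A: 0.262; Analyst B: 0.788

The likelihood ratio for a 'fail' result is 0.845/0.102 = 8.2843.
Analyst A: prior odds 0.041/0.959 = 0.042753; posterior odds 0.35418; posterior probability 0.262.
Analyst B: prior odds 0.31/0.69 = 0.44928; posterior odds 3.7219; posterior probability 0.788.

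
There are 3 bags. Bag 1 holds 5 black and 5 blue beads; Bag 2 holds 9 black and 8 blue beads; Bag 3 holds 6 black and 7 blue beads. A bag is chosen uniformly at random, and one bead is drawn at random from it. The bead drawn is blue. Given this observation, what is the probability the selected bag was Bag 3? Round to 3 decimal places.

Tabulate prior·likelihood by source: [1] prior 0.333333, lik 0.5, product 0.1667; [2] prior 0.333333, lik 0.4706, product 0.1569; [3] prior 0.333333, lik 0.5385, product 0.1795.
Normalizing constant = 0.50302; the posterior for Bag 3 is its product over the sum, 0.1795/0.50302 = 0.357.

Posterior probability ≈ 0.357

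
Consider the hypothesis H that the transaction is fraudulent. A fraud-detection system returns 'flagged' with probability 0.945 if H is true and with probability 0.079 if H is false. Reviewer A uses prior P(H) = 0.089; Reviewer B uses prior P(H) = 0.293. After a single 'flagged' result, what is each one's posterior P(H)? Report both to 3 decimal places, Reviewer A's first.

The likelihood ratio for a 'flagged' result is 0.945/0.079 = 11.962.
Reviewer A: prior odds 0.089/0.911 = 0.097695; posterior odds 1.1686; posterior probability 0.539.
Reviewer B: prior odds 0.293/0.707 = 0.41443; posterior odds 4.9574; posterior probability 0.832.

Reviewer A: 0.539; Reviewer B: 0.832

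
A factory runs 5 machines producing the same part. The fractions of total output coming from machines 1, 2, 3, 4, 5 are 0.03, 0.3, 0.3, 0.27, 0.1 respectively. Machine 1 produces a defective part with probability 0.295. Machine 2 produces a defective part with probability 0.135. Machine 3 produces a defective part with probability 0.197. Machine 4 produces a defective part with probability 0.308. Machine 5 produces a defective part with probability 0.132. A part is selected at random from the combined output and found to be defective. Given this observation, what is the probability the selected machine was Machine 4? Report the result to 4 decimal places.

P(defective|M1) = 0.295; P(defective|M2) = 0.135; P(defective|M3) = 0.197; P(defective|M4) = 0.308; P(defective|M5) = 0.132.
Prior × likelihood for each source: 0.03·0.295=0.008850, 0.3·0.135=0.04050, 0.3·0.197=0.05910, 0.27·0.308=0.08316, 0.1·0.132=0.01320. Summing gives P(defective) = 0.20481.
P(Machine 4 | defective) = 0.08316 / 0.20481 = 0.4060.

Posterior probability ≈ 0.4060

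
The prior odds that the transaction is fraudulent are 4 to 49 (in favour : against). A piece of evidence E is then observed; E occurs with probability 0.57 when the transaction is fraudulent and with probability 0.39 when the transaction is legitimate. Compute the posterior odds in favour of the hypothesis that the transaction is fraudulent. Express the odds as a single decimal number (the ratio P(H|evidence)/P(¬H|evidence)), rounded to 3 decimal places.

Prior odds = 4/49 = 0.081633. In log-odds, ln(0.081633) = -2.5055.
Add log likelihood ratio: ln(1.4615) = 0.37949.
Posterior log-odds = -2.1260, so posterior odds = exp(-2.1260) = 0.11931.

Posterior odds ≈ 0.119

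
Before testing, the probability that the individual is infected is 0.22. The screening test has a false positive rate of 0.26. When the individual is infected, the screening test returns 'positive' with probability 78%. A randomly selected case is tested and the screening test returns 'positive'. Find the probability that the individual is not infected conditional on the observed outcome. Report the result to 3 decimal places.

Write H for 'the individual is infected'. Prior odds H:¬H = 0.22/0.78 = 0.28205. For the 'positive' outcome, the likelihood ratio is 0.78/0.26 = 3.0000.
Posterior odds = 0.28205 × 3.0000 = 0.84615, so P(H|E) = 0.84615/(1+0.84615) = 0.458. Then P(¬H|E) = 1 − 0.458 = 0.542.

P(¬H | E) ≈ 0.542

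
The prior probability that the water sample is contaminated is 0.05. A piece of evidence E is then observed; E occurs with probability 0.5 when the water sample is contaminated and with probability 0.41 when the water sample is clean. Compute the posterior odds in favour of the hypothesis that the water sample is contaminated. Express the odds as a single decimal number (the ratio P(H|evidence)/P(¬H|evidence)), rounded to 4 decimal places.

Prior odds = 0.05/(1−0.05) = 0.052632. In log-odds, ln(0.052632) = -2.9444.
Add log likelihood ratio: ln(1.2195) = 0.19845.
Posterior log-odds = -2.7460, so posterior odds = exp(-2.7460) = 0.064185.

Posterior odds ≈ 0.0642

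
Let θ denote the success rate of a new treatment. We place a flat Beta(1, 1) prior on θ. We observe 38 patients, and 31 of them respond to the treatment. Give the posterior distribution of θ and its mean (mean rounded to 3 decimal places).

Posterior: Beta(32, 8); mean ≈ 0.800

The binomial likelihood is conjugate to the Beta prior: with 31 successes and 7 failures, the posterior is Beta(1+31, 1+7) = Beta(32, 8).
Posterior mean = α/(α+β) = 32/40 = 0.800.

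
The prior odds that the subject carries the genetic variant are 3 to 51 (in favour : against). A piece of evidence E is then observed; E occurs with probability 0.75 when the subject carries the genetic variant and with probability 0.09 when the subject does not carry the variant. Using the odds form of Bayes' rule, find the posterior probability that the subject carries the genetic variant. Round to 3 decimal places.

Prior odds = 3/51 = 0.058824. In log-odds, ln(0.058824) = -2.8332.
Add log likelihood ratio: ln(8.3333) = 2.1203.
Posterior log-odds = -0.71295, so posterior odds = exp(-0.71295) = 0.49020. Converting, P(H|E) = 0.49020/1.4902 = 0.329.

Posterior probability ≈ 0.329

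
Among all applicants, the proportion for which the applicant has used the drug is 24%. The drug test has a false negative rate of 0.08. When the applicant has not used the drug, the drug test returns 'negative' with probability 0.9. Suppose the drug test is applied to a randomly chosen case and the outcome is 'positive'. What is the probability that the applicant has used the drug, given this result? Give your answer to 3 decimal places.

P(H | E) ≈ 0.744

Let H be the event that the applicant has used the drug. P(H) = 0.24, so P(¬H) = 0.76. With E the 'positive' result, P(E|H) = 0.92 and P(E|¬H) = 0.1.
P(E) = 0.92·0.24 + 0.1·0.76 = 0.22080 + 0.076000 = 0.29680.
By Bayes' theorem, P(H|E) = 0.22080 / 0.29680 = 0.744.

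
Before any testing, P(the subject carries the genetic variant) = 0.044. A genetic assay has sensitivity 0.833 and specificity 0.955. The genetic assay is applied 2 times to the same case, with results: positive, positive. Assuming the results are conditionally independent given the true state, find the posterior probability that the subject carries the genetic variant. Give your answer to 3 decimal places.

Let H be the event that the subject carries the genetic variant; start with P(H) = 0.044. P('positive'|H) = 0.833, P('positive'|¬H) = 0.045.
Update on result 1 ('positive'): P(H) ← 0.833·0.0440 / (0.833·0.0440 + 0.045·0.9560) = 0.036652/0.079672 = 0.4600.
Update on result 2 ('positive'): P(H) ← 0.833·0.4600 / (0.833·0.4600 + 0.045·0.5400) = 0.38321/0.40751 = 0.9404.

Posterior P(H) ≈ 0.940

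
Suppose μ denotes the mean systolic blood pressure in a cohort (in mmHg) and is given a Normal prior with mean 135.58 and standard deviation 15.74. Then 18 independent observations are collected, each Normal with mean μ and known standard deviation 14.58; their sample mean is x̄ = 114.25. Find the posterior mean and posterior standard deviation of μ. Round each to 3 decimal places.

Posterior mean ≈ 115.221; posterior SD ≈ 3.357

With known σ, the Normal prior is conjugate. Weight on the data is w = (n/σ²)/(n/σ² + 1/τ₀²) = 0.0846754/(0.0846754+0.00403637) = 0.95450.
Posterior mean = w·x̄ + (1−w)·μ₀ = 0.95450·114.25 + 0.045500·135.58 = 115.221. Posterior variance = 1/(0.0846754+0.00403637) = 11.2725, so SD = 3.357.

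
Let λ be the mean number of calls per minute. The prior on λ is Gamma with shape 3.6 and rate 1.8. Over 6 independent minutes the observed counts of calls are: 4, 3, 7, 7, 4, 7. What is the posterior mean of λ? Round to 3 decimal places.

Posterior mean ≈ 4.564

The Poisson likelihood adds the total count to the shape and the number of exposure periods to the rate. Here ∑xᵢ = 32 and n = 6, so shape 3.6→35.6 and rate 1.8→7.8.
Posterior mean = shape/rate = 35.6/7.8 = 4.564.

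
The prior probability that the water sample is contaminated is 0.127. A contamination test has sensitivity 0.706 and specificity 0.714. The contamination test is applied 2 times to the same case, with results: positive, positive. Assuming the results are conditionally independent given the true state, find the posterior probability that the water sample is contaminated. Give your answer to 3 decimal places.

Posterior P(H) ≈ 0.470

With H the event that the water sample is contaminated, the joint likelihood of the observed sequence is P(data|H) = 0.706·0.706 = 0.49844 and P(data|¬H) = 0.286·0.286 = 0.081796.
Bayes: P(H|data) = 0.127·0.49844 / (0.127·0.49844 + 0.873·0.081796) = 0.063301/0.13471 = 0.4699.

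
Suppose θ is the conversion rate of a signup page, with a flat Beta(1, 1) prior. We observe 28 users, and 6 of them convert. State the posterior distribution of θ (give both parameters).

Observing 6 successes and 22 failures updates Beta(1, 1) by adding the success and failure counts to the two shape parameters: α = 1+6 = 7, β = 1+22 = 23.

Posterior: Beta(7, 23)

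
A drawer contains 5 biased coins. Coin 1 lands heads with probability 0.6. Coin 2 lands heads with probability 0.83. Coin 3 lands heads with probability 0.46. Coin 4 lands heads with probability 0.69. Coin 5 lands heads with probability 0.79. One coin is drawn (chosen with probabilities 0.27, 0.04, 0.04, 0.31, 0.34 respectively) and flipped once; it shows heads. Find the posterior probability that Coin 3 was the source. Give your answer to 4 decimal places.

Posterior probability ≈ 0.0264

P(heads|C1) = 0.6; P(heads|C2) = 0.83; P(heads|C3) = 0.46; P(heads|C4) = 0.69; P(heads|C5) = 0.79.
Prior × likelihood for each source: 0.27·0.6=0.1620, 0.04·0.83=0.03320, 0.04·0.46=0.01840, 0.31·0.69=0.2139, 0.34·0.79=0.2686. Summing gives P(heads) = 0.69610.
P(Coin 3 | heads) = 0.01840 / 0.69610 = 0.0264.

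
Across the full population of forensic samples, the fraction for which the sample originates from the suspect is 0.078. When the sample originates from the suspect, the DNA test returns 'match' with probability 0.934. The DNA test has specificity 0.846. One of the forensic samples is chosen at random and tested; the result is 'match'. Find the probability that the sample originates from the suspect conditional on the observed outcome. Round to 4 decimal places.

P(H | E) ≈ 0.3391

Let H be the event that the sample originates from the suspect. P(H) = 0.078, so P(¬H) = 0.922. With E the 'match' result, P(E|H) = 0.934 and P(E|¬H) = 0.154.
P(E) = 0.934·0.078 + 0.154·0.922 = 0.072852 + 0.14199 = 0.21484.
By Bayes' theorem, P(H|E) = 0.072852 / 0.21484 = 0.3391.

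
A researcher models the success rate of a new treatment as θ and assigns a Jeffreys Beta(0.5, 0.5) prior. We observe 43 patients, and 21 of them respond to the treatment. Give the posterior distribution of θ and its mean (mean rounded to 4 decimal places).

Observing 21 successes and 22 failures updates Beta(0.5, 0.5) by adding the success and failure counts to the two shape parameters: α = 0.5+21 = 21.5, β = 0.5+22 = 22.5.
E[θ | data] = 21.5/(21.5+22.5) = 0.4886.

Posterior: Beta(21.5, 22.5); mean ≈ 0.4886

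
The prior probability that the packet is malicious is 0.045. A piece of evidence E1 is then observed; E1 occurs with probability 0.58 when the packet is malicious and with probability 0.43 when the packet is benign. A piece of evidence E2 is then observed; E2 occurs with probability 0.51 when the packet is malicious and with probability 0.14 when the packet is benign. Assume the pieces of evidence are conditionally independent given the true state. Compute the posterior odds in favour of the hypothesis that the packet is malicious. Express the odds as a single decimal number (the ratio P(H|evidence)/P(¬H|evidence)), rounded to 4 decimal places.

Posterior odds ≈ 0.2315

Prior odds = 0.045/(1−0.045) = 0.047120. In log-odds, ln(0.047120) = -3.0550.
Add log likelihood ratios: ln(1.3488) + ln(3.6429) = 1.5920.
Posterior log-odds = -1.4630, so posterior odds = exp(-1.4630) = 0.23153.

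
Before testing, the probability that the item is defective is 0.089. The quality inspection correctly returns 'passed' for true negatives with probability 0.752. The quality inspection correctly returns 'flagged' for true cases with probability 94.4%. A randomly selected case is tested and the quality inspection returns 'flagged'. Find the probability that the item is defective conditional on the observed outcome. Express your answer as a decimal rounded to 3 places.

Let H be the event that the item is defective. P(H) = 0.089, so P(¬H) = 0.911. With E the 'flagged' result, P(E|H) = 0.944 and P(E|¬H) = 0.248.
P(E) = 0.944·0.089 + 0.248·0.911 = 0.084016 + 0.22593 = 0.30994.
By Bayes' theorem, P(H|E) = 0.084016 / 0.30994 = 0.271.

P(H | E) ≈ 0.271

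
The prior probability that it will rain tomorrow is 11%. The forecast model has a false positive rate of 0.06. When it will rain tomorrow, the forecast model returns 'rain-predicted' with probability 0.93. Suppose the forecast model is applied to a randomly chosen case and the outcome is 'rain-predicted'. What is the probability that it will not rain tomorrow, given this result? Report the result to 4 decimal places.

P(¬H | E) ≈ 0.3430

Write H for 'it will rain tomorrow'. Prior odds H:¬H = 0.11/0.89 = 0.12360. For the 'rain-predicted' outcome, the likelihood ratio is 0.93/0.06 = 15.500.
Posterior odds = 0.12360 × 15.500 = 1.9157, so P(H|E) = 1.9157/(1+1.9157) = 0.6570. Then P(¬H|E) = 1 − 0.6570 = 0.3430.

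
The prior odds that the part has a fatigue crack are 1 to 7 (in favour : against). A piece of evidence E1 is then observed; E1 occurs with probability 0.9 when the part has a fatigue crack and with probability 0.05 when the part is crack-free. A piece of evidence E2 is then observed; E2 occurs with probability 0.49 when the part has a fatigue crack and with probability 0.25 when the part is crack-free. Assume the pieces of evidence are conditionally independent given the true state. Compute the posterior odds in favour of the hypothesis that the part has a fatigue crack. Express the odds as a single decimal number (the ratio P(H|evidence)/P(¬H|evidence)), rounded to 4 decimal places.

Prior odds = 1/7 = 0.14286.
Likelihood ratio for E1 = 0.9/0.05 = 18.000.
Likelihood ratio for E2 = 0.49/0.25 = 1.9600.
Posterior odds = prior odds × LR₁ × LR₂ = 5.0400.

Posterior odds ≈ 5.0400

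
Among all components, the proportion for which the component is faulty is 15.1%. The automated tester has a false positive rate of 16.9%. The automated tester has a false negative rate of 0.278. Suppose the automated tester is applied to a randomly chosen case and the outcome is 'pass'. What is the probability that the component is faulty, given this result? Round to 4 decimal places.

P(H | E) ≈ 0.0562

Write H for 'the component is faulty'. Prior odds H:¬H = 0.151/0.849 = 0.17786. For the 'pass' outcome, the likelihood ratio is 0.278/0.831 = 0.33454.
Posterior odds = 0.17786 × 0.33454 = 0.059499, so P(H|E) = 0.059499/(1+0.059499) = 0.0562.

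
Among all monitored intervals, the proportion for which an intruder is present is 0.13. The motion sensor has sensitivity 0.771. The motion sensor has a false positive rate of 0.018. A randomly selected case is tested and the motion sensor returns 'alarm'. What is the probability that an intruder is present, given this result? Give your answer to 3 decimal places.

Write H for 'an intruder is present'. Prior odds H:¬H = 0.13/0.87 = 0.14943. For the 'alarm' outcome, the likelihood ratio is 0.771/0.018 = 42.833.
Posterior odds = 0.14943 × 42.833 = 6.4004, so P(H|E) = 6.4004/(1+6.4004) = 0.865.

P(H | E) ≈ 0.865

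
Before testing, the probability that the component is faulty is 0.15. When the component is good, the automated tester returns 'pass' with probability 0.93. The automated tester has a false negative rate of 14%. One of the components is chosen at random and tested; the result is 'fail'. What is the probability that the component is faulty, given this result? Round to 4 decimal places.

Write H for 'the component is faulty'. Prior odds H:¬H = 0.15/0.85 = 0.17647. For the 'fail' outcome, the likelihood ratio is 0.86/0.07 = 12.286.
Posterior odds = 0.17647 × 12.286 = 2.1681, so P(H|E) = 2.1681/(1+2.1681) = 0.6844.

P(H | E) ≈ 0.6844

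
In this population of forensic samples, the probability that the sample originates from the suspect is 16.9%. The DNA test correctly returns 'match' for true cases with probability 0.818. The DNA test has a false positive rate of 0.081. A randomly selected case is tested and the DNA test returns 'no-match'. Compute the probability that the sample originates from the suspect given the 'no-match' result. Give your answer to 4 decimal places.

P(H | E) ≈ 0.0387

Write H for 'the sample originates from the suspect'. Prior odds H:¬H = 0.169/0.831 = 0.20337. For the 'no-match' outcome, the likelihood ratio is 0.182/0.919 = 0.19804.
Posterior odds = 0.20337 × 0.19804 = 0.040276, so P(H|E) = 0.040276/(1+0.040276) = 0.0387.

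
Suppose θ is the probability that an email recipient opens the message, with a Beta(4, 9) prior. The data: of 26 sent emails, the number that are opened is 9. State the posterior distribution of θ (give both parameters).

Posterior: Beta(13, 26)

The binomial likelihood is conjugate to the Beta prior: with 9 successes and 17 failures, the posterior is Beta(4+9, 9+17) = Beta(13, 26).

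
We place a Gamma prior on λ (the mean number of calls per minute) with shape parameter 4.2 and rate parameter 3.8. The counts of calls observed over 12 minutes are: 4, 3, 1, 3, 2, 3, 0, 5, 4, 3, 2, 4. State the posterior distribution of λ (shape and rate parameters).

The Poisson likelihood adds the total count to the shape and the number of exposure periods to the rate. Here ∑xᵢ = 34 and n = 12, so shape 4.2→38.2 and rate 3.8→15.8.

Posterior: Gamma(shape=38.2, rate=15.8)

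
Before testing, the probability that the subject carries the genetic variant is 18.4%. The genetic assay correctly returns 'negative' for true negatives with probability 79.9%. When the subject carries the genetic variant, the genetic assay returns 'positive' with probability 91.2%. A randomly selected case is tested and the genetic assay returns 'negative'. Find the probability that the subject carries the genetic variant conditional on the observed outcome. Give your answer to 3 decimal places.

P(H | E) ≈ 0.024

Let H be the event that the subject carries the genetic variant. P(H) = 0.184, so P(¬H) = 0.816. With E the 'negative' result, P(E|H) = 0.088 and P(E|¬H) = 0.799.
P(E) = 0.088·0.184 + 0.799·0.816 = 0.016192 + 0.65198 = 0.66818.
By Bayes' theorem, P(H|E) = 0.016192 / 0.66818 = 0.024.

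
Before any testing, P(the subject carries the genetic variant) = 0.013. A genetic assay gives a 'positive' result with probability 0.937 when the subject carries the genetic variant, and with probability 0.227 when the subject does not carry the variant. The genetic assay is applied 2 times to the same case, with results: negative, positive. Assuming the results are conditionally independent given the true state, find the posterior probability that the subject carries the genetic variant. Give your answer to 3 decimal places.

Posterior P(H) ≈ 0.004

Let H be the event that the subject carries the genetic variant; start with P(H) = 0.013. P('positive'|H) = 0.937, P('positive'|¬H) = 0.227.
Update on result 1 ('negative'): P(H) ← 0.063·0.0130 / (0.063·0.0130 + 0.773·0.9870) = 0.00081900/0.76377 = 0.0011.
Update on result 2 ('positive'): P(H) ← 0.937·0.0011 / (0.937·0.0011 + 0.227·0.9989) = 0.0010048/0.22776 = 0.0044.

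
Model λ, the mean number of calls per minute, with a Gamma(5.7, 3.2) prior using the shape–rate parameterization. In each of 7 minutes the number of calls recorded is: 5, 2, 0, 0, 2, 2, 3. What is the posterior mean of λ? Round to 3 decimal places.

Posterior mean ≈ 1.931

The Poisson likelihood adds the total count to the shape and the number of exposure periods to the rate. Here ∑xᵢ = 14 and n = 7, so shape 5.7→19.7 and rate 3.2→10.2.
E[λ | data] = 19.7/10.2 = 1.931.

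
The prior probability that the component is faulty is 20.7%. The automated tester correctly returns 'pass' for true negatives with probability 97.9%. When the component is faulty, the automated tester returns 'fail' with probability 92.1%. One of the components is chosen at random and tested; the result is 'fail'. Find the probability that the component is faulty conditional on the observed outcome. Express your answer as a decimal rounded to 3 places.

Write H for 'the component is faulty'. Prior odds H:¬H = 0.207/0.793 = 0.26103. For the 'fail' outcome, the likelihood ratio is 0.921/0.021 = 43.857.
Posterior odds = 0.26103 × 43.857 = 11.448, so P(H|E) = 11.448/(1+11.448) = 0.920.

P(H | E) ≈ 0.920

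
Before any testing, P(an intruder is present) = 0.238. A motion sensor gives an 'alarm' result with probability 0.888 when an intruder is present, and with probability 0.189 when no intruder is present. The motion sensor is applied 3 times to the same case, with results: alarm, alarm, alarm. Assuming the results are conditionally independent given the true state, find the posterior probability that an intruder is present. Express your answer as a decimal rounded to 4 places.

Posterior P(H) ≈ 0.9701

With H the event that an intruder is present, the joint likelihood of the observed sequence is P(data|H) = 0.888·0.888·0.888 = 0.70023 and P(data|¬H) = 0.189·0.189·0.189 = 0.0067513.
Bayes: P(H|data) = 0.238·0.70023 / (0.238·0.70023 + 0.762·0.0067513) = 0.16665/0.17180 = 0.9701.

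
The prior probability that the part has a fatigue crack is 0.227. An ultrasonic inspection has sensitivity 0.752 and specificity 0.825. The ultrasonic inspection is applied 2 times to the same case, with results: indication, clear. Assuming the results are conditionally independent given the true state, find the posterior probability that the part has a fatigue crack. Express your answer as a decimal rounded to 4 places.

With H the event that the part has a fatigue crack, the joint likelihood of the observed sequence is P(data|H) = 0.752·0.248 = 0.18650 and P(data|¬H) = 0.175·0.825 = 0.14437.
Bayes: P(H|data) = 0.227·0.18650 / (0.227·0.18650 + 0.773·0.14437) = 0.042335/0.15394 = 0.2750.

Posterior P(H) ≈ 0.2750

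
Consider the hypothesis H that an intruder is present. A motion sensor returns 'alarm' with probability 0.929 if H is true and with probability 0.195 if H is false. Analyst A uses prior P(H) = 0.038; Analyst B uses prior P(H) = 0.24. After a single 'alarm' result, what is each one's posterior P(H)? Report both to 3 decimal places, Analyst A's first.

Analyst A: 0.158; Analyst B: 0.601

P('+'|H) = 0.929, P('+'|¬H) = 0.195.
Analyst A: numerator 0.929·0.038 = 0.035302; evidence = 0.035302+0.195·0.962 = 0.22289; posterior = 0.158.
Analyst B: numerator 0.929·0.24 = 0.22296; evidence = 0.22296+0.195·0.76 = 0.37116; posterior = 0.601.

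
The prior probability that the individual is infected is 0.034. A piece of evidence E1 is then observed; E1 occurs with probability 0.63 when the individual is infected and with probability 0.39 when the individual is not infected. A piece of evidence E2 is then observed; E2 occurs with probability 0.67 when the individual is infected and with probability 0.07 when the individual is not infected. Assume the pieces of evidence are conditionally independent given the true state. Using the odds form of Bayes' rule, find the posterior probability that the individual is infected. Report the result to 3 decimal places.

Prior odds = 0.034/(1−0.034) = 0.035197. In log-odds, ln(0.035197) = -3.3468.
Add log likelihood ratios: ln(1.6154) + ln(9.5714) = 2.7384.
Posterior log-odds = -0.60845, so posterior odds = exp(-0.60845) = 0.54419. Converting, P(H|E) = 0.54419/1.5442 = 0.352.

Posterior probability ≈ 0.352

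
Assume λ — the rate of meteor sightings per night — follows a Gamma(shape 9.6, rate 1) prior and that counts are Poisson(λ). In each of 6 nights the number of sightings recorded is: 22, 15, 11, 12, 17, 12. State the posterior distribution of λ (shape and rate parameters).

Total count ∑xᵢ = 89 over n = 6 nights.
Gamma is conjugate to the Poisson likelihood: posterior is Gamma(shape = 9.6+89 = 98.6, rate = 1+6 = 7).

Posterior: Gamma(shape=98.6, rate=7)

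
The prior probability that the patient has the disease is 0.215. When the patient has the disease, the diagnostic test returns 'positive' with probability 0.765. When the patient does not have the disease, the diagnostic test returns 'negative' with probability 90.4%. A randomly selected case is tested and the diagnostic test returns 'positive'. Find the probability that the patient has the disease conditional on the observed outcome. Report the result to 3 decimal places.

P(H | E) ≈ 0.686

Write H for 'the patient has the disease'. Prior odds H:¬H = 0.215/0.785 = 0.27389. For the 'positive' outcome, the likelihood ratio is 0.765/0.096 = 7.9688.
Posterior odds = 0.27389 × 7.9688 = 2.1825, so P(H|E) = 2.1825/(1+2.1825) = 0.686.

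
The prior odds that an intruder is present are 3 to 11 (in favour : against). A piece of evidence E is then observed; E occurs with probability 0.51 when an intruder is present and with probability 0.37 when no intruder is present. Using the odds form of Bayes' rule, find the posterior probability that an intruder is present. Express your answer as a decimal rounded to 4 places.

Prior odds = 3/11 = 0.27273. In log-odds, ln(0.27273) = -1.2993.
Add log likelihood ratio: ln(1.3784) = 0.32091.
Posterior log-odds = -0.97838, so posterior odds = exp(-0.97838) = 0.37592. Converting, P(H|E) = 0.37592/1.3759 = 0.2732.

Posterior probability ≈ 0.2732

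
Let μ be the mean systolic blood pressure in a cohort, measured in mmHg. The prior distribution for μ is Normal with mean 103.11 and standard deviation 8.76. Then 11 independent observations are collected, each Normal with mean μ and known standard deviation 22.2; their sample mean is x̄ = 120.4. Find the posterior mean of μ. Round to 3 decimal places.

Prior precision 1/τ₀² = 1/8.76² = 0.0130314; data precision n/σ² = 11/22.2² = 0.0223196.
Posterior precision = 0.0130314 + 0.0223196 = 0.0353510.
Posterior mean = (0.0130314·103.11 + 0.0223196·120.4) / 0.0353510 = 114.026.

Posterior mean ≈ 114.026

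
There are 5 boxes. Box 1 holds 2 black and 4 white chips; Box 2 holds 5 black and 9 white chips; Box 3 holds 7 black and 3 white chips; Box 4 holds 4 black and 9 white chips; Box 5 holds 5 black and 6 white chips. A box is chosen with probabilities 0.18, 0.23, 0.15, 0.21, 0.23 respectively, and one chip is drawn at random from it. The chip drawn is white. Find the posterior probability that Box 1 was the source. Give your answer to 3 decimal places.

Posterior probability ≈ 0.206

P(white|Box 1) = 0.6667; P(white|Box 2) = 0.6429; P(white|Box 3) = 0.3; P(white|Box 4) = 0.6923; P(white|Box 5) = 0.5455.
Prior × likelihood for each source: 0.18·0.6667=0.1200, 0.23·0.6429=0.1479, 0.15·0.3=0.04500, 0.21·0.6923=0.1454, 0.23·0.5455=0.1255. Summing gives P(white) = 0.58370.
P(Box 1 | white) = 0.1200 / 0.58370 = 0.206.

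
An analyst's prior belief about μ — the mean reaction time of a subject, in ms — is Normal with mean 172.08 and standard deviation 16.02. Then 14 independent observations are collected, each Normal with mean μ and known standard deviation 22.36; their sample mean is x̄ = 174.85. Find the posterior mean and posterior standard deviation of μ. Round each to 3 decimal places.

Posterior mean ≈ 174.512; posterior SD ≈ 5.599

Prior precision 1/τ₀² = 1/16.02² = 0.00389650; data precision n/σ² = 14/22.36² = 0.0280017.
Posterior precision = 0.00389650 + 0.0280017 = 0.0318982, giving posterior SD = 1/√0.0318982 = 5.599.
Posterior mean = (0.00389650·172.08 + 0.0280017·174.85) / 0.0318982 = 174.512.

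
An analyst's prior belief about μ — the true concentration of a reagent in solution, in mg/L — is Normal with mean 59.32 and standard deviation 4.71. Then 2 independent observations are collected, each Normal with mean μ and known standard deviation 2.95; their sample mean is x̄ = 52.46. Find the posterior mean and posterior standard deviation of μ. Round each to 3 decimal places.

Prior precision 1/τ₀² = 1/4.71² = 0.0450773; data precision n/σ² = 2/2.95² = 0.229819.
Posterior precision = 0.0450773 + 0.229819 = 0.274896, giving posterior SD = 1/√0.274896 = 1.907.
Posterior mean = (0.0450773·59.32 + 0.229819·52.46) / 0.274896 = 53.585.

Posterior mean ≈ 53.585; posterior SD ≈ 1.907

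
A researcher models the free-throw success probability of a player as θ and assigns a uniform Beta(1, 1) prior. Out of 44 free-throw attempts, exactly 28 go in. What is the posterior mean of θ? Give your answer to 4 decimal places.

Posterior mean ≈ 0.6304

The binomial likelihood is conjugate to the Beta prior: with 28 successes and 16 failures, the posterior is Beta(1+28, 1+16) = Beta(29, 17).
Posterior mean = α/(α+β) = 29/46 = 0.6304.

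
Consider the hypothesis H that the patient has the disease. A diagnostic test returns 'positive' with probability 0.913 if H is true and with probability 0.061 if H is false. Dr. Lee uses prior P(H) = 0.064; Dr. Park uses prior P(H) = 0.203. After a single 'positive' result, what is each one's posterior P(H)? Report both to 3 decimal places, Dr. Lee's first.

Dr. Lee: 0.506; Dr. Park: 0.792

P('+'|H) = 0.913, P('+'|¬H) = 0.061.
Dr. Lee: numerator 0.913·0.064 = 0.058432; evidence = 0.058432+0.061·0.936 = 0.11553; posterior = 0.506.
Dr. Park: numerator 0.913·0.203 = 0.18534; evidence = 0.18534+0.061·0.797 = 0.23396; posterior = 0.792.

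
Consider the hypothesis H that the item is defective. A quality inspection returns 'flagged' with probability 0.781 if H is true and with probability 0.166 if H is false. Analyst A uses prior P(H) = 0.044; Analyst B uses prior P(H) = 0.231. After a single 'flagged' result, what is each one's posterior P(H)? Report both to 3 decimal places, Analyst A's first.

The likelihood ratio for a 'flagged' result is 0.781/0.166 = 4.7048.
Analyst A: prior odds 0.044/0.956 = 0.046025; posterior odds 0.21654; posterior probability 0.178.
Analyst B: prior odds 0.231/0.769 = 0.30039; posterior odds 1.4133; posterior probability 0.586.

Analyst A: 0.178; Analyst B: 0.586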